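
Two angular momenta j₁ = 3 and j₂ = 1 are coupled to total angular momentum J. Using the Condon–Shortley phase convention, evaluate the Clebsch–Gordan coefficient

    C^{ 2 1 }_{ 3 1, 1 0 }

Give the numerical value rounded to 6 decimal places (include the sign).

−√(8/21) = -0.617213

j₁+j₂−J=2  J+j₁−j₂=4  J−j₁+j₂=0  j₁+j₂+J+1=7
(j₁±m₁, j₂±m₂, J±M) = (4,2,1,1,3,1)
P² = 96/7
sum k=1..1:
  [1] −1/6 = -1/6
S = -1/6
C² = P²·S² = 8/21 ; C = -0.617213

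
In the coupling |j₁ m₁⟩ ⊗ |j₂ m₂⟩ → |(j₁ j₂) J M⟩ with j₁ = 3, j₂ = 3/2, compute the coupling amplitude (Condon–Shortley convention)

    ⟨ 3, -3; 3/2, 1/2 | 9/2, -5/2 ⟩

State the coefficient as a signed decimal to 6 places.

triangle: 0!×6!×3!/10! = 4320/3628800
(j±m)!: 0!×6!×2!×1!×2!×7! = 14515200
prefactor² = (2J+1)×Δ×N² = 172800
  k=0: +1/(0!×0!×6!×2!×0!×1!) = 1/1440
Σ = 1/1440  ⇒  CG² = 172800×1/1440² = 1/12
CG = +√(1/12) = +0.288675

+√(1/12) ≈ +0.288675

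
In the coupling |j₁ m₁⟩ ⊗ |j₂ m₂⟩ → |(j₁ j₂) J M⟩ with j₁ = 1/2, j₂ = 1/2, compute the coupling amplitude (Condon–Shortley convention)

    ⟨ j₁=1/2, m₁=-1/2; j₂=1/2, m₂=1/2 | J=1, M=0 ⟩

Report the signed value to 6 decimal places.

√[3·0!1!1!/3! · 0!1!1!0!1!1!] = √(1/2)
  +(−1)^0/∏(0,0,1,1,0,0)! = 1  (running 1)
⟨..|..⟩ = √(1/2)·(1) = +0.707107

+0.707107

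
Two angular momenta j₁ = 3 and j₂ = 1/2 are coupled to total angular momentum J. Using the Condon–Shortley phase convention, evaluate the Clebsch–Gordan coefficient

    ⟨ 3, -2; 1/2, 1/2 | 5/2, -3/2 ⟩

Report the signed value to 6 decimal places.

j₁+j₂−J=1  J+j₁−j₂=5  J−j₁+j₂=0  j₁+j₂+J+1=7
(j₁±m₁, j₂±m₂, J±M) = (1,5,1,0,1,4)
P² = 2880/7
sum k=1..1:
  [1] −1/24 = -1/24
S = -1/24
C² = P²·S² = 5/7 ; C = -0.845154

-0.845154  (= −√(5/7))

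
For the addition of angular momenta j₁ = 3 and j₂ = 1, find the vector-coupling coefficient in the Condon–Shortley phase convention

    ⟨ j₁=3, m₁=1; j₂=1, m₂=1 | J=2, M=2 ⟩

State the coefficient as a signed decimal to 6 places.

√[5·2!4!0!/7! · 4!2!2!0!4!0!] = √(768/7)
  +(−1)^2/∏(2,0,0,0,4,0)! = 1/48  (running 1/48)
⟨..|..⟩ = √(768/7)·(1/48) = +0.218218

+√(1/21) = +0.218218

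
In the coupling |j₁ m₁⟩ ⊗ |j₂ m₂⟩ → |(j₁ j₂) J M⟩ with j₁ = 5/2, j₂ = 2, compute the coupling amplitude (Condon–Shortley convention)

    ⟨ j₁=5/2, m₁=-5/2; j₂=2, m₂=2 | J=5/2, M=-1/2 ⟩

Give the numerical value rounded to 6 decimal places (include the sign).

j₁+j₂−J=2  J+j₁−j₂=3  J−j₁+j₂=2  j₁+j₂+J+1=8
(j₁±m₁, j₂±m₂, J±M) = (0,5,4,0,2,3)
P² = 864/7
sum k=2..2:
  [2] +1/24 = 1/24
S = 1/24
C² = P²·S² = 3/14 ; C = +0.462910

+√(3/14) ≈ +0.462910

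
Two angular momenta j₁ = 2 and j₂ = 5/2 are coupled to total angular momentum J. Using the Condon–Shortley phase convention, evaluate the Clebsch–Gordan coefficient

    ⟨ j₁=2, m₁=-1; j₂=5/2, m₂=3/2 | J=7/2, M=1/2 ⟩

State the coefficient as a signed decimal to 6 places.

-0.619780

√[8·1!3!4!/9! · 1!3!4!1!4!3!] = √(2304/35)
  +(−1)^0/∏(0,1,3,4,0,0)! = 1/144  (running 1/144)
  +(−1)^1/∏(1,0,2,3,1,1)! = -1/12  (running -11/144)
⟨..|..⟩ = √(2304/35)·(-11/144) = -0.619780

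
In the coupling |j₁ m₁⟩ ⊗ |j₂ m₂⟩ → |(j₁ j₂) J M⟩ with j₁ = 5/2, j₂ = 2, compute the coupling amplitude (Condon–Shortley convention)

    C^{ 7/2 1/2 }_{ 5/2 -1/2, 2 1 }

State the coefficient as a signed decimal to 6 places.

j₁+j₂−J=1  J+j₁−j₂=4  J−j₁+j₂=3  j₁+j₂+J+1=9
(j₁±m₁, j₂±m₂, J±M) = (2,3,3,1,4,3)
P² = 1152/35
sum k=0..1:
  [0] +1/36 = 1/36
  [1] −1/8 = -1/8
S = -7/72
C² = P²·S² = 14/45 ; C = -0.557773

−√(14/45) = -0.557773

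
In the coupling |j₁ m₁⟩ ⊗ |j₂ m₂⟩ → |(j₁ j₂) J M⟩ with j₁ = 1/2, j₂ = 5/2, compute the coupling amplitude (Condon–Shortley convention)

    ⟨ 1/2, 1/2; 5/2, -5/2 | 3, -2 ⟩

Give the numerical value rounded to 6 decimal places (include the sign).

+√(1/6) ≈ +0.408248

√[7·0!1!5!/7! · 1!0!0!5!1!5!] = √(2400)
  +(−1)^0/∏(0,0,0,0,1,5)! = 1/120  (running 1/120)
⟨..|..⟩ = √(2400)·(1/120) = +0.408248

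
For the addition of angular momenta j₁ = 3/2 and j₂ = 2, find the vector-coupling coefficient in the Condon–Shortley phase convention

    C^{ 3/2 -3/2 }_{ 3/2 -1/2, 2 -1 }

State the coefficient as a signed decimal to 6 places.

-0.632456  (= −√(2/5))

√[4·2!1!2!/6! · 1!2!1!3!0!3!] = √(8/5)
  +(−1)^1/∏(1,1,1,0,0,2)! = -1/2  (running -1/2)
⟨..|..⟩ = √(8/5)·(-1/2) = -0.632456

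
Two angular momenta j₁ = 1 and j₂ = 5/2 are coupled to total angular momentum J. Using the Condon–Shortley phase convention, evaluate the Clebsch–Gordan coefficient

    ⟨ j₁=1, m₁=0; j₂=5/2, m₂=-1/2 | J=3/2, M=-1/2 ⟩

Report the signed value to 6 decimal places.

-0.632456

triangle: 2!·0!·3!/6! = 12/720
(j±m)!: 1!·1!·2!·3!·1!·2! = 24
prefactor² = (2J+1)·Δ·N² = 8/5
  k=1: −1/(1!·1!·0!·1!·0!·2!) = -1/2
Σ = -1/2  ⇒  CG² = 8/5·(-1/2)² = 2/5
CG = −√(2/5) = -0.632456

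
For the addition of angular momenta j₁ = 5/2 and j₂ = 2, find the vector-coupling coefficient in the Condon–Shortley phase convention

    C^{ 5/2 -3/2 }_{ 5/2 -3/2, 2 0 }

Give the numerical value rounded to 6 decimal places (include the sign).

−√(1/70) = -0.119523

j₁+j₂−J=2  J+j₁−j₂=3  J−j₁+j₂=2  j₁+j₂+J+1=8
(j₁±m₁, j₂±m₂, J±M) = (1,4,2,2,1,4)
P² = 288/35
sum k=1..2:
  [1] −1/6 = -1/6
  [2] +1/8 = 1/8
S = -1/24
C² = P²·S² = 1/70 ; C = -0.119523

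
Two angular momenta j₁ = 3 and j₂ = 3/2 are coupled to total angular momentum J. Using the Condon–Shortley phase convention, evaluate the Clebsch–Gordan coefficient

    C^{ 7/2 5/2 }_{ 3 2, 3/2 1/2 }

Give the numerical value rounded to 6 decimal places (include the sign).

+0.377964

j₁+j₂−J=1  J+j₁−j₂=5  J−j₁+j₂=2  j₁+j₂+J+1=9
(j₁±m₁, j₂±m₂, J±M) = (5,1,2,1,6,1)
P² = 6400/7
sum k=0..1:
  [0] +1/48 = 1/48
  [1] −1/120 = -1/120
S = 1/80
C² = P²·S² = 1/7 ; C = +0.377964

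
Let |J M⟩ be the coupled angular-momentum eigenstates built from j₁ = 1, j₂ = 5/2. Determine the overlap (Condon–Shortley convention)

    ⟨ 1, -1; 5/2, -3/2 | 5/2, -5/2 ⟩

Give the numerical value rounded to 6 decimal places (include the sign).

j₁+j₂−J=1  J+j₁−j₂=1  J−j₁+j₂=4  j₁+j₂+J+1=7
(j₁±m₁, j₂±m₂, J±M) = (0,2,1,4,0,5)
P² = 1152/7
sum k=1..1:
  [1] −1/24 = -1/24
S = -1/24
C² = P²·S² = 2/7 ; C = -0.534522

−√(2/7) ≈ -0.534522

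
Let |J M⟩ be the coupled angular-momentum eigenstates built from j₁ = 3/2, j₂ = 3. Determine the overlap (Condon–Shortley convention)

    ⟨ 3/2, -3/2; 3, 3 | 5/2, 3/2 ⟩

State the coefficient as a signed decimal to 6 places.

+0.566947  (= +√(9/28))

j₁+j₂−J=2  J+j₁−j₂=1  J−j₁+j₂=4  j₁+j₂+J+1=8
(j₁±m₁, j₂±m₂, J±M) = (0,3,6,0,4,1)
P² = 5184/7
sum k=2..2:
  [2] +1/48 = 1/48
S = 1/48
C² = P²·S² = 9/28 ; C = +0.566947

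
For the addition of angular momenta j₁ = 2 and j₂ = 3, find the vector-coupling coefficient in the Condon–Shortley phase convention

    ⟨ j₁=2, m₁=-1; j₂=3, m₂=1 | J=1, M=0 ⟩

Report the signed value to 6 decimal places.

-0.478091  (= −√(8/35))

j₁+j₂−J=4  J+j₁−j₂=0  J−j₁+j₂=2  j₁+j₂+J+1=7
(j₁±m₁, j₂±m₂, J±M) = (1,3,4,2,1,1)
P² = 288/35
sum k=3..3:
  [3] −1/6 = -1/6
S = -1/6
C² = P²·S² = 8/35 ; C = -0.478091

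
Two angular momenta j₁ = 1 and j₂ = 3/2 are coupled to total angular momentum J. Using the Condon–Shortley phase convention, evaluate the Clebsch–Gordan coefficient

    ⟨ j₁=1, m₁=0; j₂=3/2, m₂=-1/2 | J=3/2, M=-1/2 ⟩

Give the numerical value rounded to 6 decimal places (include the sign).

+√(1/15) ≈ +0.258199

j₁+j₂−J=1  J+j₁−j₂=1  J−j₁+j₂=2  j₁+j₂+J+1=5
(j₁±m₁, j₂±m₂, J±M) = (1,1,1,2,1,2)
P² = 4/15
sum k=0..1:
  [0] +1/1 = 1
  [1] −1/2 = -1/2
S = 1/2
C² = P²·S² = 1/15 ; C = +0.258199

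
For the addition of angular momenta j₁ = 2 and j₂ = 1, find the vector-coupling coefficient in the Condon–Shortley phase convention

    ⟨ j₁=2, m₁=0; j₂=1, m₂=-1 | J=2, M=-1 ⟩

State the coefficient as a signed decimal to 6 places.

triangle: 1!*3!*1!/6! = 6/720
(j±m)!: 2!*2!*0!*2!*1!*3! = 48
prefactor² = (2J+1)*Δ*N² = 2
  k=0: +1/(0!*1!*2!*0!*1!*1!) = 1/2
Σ = 1/2  ⇒  CG² = 2*1/2² = 1/2
CG = +√(1/2) = +0.707107

+√(1/2) = +0.707107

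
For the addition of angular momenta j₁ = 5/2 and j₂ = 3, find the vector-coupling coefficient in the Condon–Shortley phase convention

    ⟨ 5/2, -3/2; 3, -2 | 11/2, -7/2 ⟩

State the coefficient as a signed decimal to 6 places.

j₁+j₂−J=0  J+j₁−j₂=5  J−j₁+j₂=6  j₁+j₂+J+1=12
(j₁±m₁, j₂±m₂, J±M) = (1,4,1,5,2,9)
P² = 49766400/11
sum k=0..0:
  [0] +1/2880 = 1/2880
S = 1/2880
C² = P²·S² = 6/11 ; C = +0.738549

+0.738549  (= +√(6/11))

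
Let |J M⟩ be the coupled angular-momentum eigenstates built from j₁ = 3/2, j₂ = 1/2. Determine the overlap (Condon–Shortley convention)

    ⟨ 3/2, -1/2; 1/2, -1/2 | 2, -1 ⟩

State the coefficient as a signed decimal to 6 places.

+√(3/4) ≈ +0.866025

triangle: 0!*3!*1!/5! = 6/120
(j±m)!: 1!*2!*0!*1!*1!*3! = 12
prefactor² = (2J+1)*Δ*N² = 3
  k=0: +1/(0!*0!*2!*0!*1!*1!) = 1/2
Σ = 1/2  ⇒  CG² = 3*1/2² = 3/4
CG = +√(3/4) = +0.866025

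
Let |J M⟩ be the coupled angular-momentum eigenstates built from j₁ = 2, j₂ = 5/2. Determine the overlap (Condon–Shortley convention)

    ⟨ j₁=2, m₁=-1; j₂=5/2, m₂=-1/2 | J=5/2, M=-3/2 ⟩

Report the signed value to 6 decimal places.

−√(6/35) = -0.414039

triangle: 2!×2!×3!/8! = 24/40320
(j±m)!: 1!×3!×2!×3!×1!×4! = 1728
prefactor² = (2J+1)×Δ×N² = 216/35
  k=1: −1/(1!×1!×2!×1!×0!×2!) = -1/4
  k=2: +1/(2!×0!×1!×0!×1!×3!) = 1/12
Σ = -1/6  ⇒  CG² = 216/35×(-1/6)² = 6/35
CG = −√(6/35) = -0.414039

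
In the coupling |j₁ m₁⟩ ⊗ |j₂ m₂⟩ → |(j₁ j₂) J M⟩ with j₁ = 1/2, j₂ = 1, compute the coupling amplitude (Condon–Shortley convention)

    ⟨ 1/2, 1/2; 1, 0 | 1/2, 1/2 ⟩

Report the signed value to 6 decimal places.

triangle: 1!·0!·1!/3! = 1/6
(j±m)!: 1!·0!·1!·1!·1!·0! = 1
prefactor² = (2J+1)·Δ·N² = 1/3
  k=0: +1/(0!·1!·0!·1!·0!·0!) = 1
Σ = 1  ⇒  CG² = 1/3·1² = 1/3
CG = +√(1/3) = +0.577350

+√(1/3) = +0.577350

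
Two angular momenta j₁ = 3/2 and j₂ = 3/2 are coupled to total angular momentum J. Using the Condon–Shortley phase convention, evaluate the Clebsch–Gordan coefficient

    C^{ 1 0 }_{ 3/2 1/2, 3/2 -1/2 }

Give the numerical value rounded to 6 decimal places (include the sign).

-0.223607  (= −√(1/20))

j₁+j₂−J=2  J+j₁−j₂=1  J−j₁+j₂=1  j₁+j₂+J+1=5
(j₁±m₁, j₂±m₂, J±M) = (2,1,1,2,1,1)
P² = 1/5
sum k=0..1:
  [0] +1/2 = 1/2
  [1] −1/1 = -1
S = -1/2
C² = P²·S² = 1/20 ; C = -0.223607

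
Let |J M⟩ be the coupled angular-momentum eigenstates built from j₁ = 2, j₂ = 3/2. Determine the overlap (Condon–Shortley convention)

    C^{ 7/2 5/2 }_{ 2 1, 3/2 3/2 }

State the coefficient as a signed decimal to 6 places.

+0.755929  (= +√(4/7))

√[8·0!4!3!/8! · 3!1!3!0!6!1!] = √(5184/7)
  +(−1)^0/∏(0,0,1,3,3,0)! = 1/36  (running 1/36)
⟨..|..⟩ = √(5184/7)·(1/36) = +0.755929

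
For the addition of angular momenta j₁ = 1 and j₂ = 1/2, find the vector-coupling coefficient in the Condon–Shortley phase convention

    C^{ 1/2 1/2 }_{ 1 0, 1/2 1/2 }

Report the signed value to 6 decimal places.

−√(1/3) ≈ -0.577350

triangle: 1!*1!*0!/3! = 1/6
(j±m)!: 1!*1!*1!*0!*1!*0! = 1
prefactor² = (2J+1)*Δ*N² = 1/3
  k=1: −1/(1!*0!*0!*0!*1!*0!) = -1
Σ = -1  ⇒  CG² = 1/3*(-1)² = 1/3
CG = −√(1/3) = -0.577350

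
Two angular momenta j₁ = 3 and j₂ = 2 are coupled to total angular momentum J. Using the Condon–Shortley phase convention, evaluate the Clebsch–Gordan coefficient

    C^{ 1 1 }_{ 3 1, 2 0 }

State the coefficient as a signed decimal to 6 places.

√[3·4!2!0!/7! · 4!2!2!2!2!0!] = √(384/35)
  +(−1)^2/∏(2,2,0,0,2,0)! = 1/8  (running 1/8)
⟨..|..⟩ = √(384/35)·(1/8) = +0.414039

+√(6/35) ≈ +0.414039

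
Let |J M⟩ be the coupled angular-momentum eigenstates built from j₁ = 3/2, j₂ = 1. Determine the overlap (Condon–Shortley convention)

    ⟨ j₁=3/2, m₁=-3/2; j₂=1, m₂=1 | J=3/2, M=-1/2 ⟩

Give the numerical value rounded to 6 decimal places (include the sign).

-0.632456  (= −√(2/5))

√[4·1!2!1!/5! · 0!3!2!0!1!2!] = √(8/5)
  +(−1)^1/∏(1,0,2,1,0,0)! = -1/2  (running -1/2)
⟨..|..⟩ = √(8/5)·(-1/2) = -0.632456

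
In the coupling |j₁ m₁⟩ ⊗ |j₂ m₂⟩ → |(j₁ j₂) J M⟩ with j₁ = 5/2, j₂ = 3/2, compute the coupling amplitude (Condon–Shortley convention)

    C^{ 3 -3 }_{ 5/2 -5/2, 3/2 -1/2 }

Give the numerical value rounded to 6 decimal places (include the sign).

√[7·1!4!2!/8! · 0!5!1!2!0!6!] = √(1440)
  +(−1)^1/∏(1,0,4,0,0,2)! = -1/48  (running -1/48)
⟨..|..⟩ = √(1440)·(-1/48) = -0.790569

-0.790569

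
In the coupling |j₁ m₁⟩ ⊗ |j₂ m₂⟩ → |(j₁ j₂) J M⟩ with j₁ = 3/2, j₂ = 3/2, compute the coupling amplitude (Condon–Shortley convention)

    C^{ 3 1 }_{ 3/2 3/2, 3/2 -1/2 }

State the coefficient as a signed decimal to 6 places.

+√(1/5) ≈ +0.447214

√[7·0!3!3!/7! · 3!0!1!2!4!2!] = √(144/5)
  +(−1)^0/∏(0,0,0,1,3,2)! = 1/12  (running 1/12)
⟨..|..⟩ = √(144/5)·(1/12) = +0.447214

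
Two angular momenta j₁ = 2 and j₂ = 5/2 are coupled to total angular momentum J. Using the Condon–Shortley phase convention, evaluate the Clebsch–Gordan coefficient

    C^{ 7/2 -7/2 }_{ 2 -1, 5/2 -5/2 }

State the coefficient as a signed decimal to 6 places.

+0.745356  (= +√(5/9))

j₁+j₂−J=1  J+j₁−j₂=3  J−j₁+j₂=4  j₁+j₂+J+1=9
(j₁±m₁, j₂±m₂, J±M) = (1,3,0,5,0,7)
P² = 11520
sum k=0..0:
  [0] +1/144 = 1/144
S = 1/144
C² = P²·S² = 5/9 ; C = +0.745356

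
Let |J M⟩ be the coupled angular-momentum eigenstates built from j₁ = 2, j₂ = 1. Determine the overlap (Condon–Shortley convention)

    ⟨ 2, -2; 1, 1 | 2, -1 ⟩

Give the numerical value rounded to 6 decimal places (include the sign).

j₁+j₂−J=1  J+j₁−j₂=3  J−j₁+j₂=1  j₁+j₂+J+1=6
(j₁±m₁, j₂±m₂, J±M) = (0,4,2,0,1,3)
P² = 12
sum k=1..1:
  [1] −1/6 = -1/6
S = -1/6
C² = P²·S² = 1/3 ; C = -0.577350

−√(1/3) = -0.577350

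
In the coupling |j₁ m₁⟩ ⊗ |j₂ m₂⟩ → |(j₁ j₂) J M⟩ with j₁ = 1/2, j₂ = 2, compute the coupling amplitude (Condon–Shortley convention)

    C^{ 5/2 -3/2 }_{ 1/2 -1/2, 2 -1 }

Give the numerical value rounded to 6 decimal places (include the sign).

triangle: 0!·1!·4!/6! = 24/720
(j±m)!: 0!·1!·1!·3!·1!·4! = 144
prefactor² = (2J+1)·Δ·N² = 144/5
  k=0: +1/(0!·0!·1!·1!·0!·3!) = 1/6
Σ = 1/6  ⇒  CG² = 144/5·1/6² = 4/5
CG = +√(4/5) = +0.894427

+0.894427  (= +√(4/5))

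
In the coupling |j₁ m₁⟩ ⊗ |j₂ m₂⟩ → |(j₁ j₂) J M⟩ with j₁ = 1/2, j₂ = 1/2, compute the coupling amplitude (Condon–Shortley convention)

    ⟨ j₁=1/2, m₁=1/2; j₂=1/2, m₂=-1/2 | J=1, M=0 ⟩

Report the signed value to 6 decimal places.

+0.707107  (= +√(1/2))

√[3·0!1!1!/3! · 1!0!0!1!1!1!] = √(1/2)
  +(−1)^0/∏(0,0,0,0,1,1)! = 1  (running 1)
⟨..|..⟩ = √(1/2)·(1) = +0.707107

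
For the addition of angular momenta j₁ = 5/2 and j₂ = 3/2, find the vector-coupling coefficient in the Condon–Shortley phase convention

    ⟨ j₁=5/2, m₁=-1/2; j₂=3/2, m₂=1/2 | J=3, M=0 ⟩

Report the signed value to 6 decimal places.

j₁+j₂−J=1  J+j₁−j₂=4  J−j₁+j₂=2  j₁+j₂+J+1=8
(j₁±m₁, j₂±m₂, J±M) = (2,3,2,1,3,3)
P² = 36/5
sum k=0..1:
  [0] +1/12 = 1/12
  [1] −1/4 = -1/4
S = -1/6
C² = P²·S² = 1/5 ; C = -0.447214

-0.447214  (= −√(1/5))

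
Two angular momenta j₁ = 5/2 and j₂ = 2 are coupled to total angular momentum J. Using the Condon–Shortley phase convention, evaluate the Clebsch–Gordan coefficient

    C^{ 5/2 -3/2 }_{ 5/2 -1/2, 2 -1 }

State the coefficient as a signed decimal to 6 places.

−√(6/35) ≈ -0.414039

triangle: 2!*3!*2!/8! = 24/40320
(j±m)!: 2!*3!*1!*3!*1!*4! = 1728
prefactor² = (2J+1)*Δ*N² = 216/35
  k=0: +1/(0!*2!*3!*1!*0!*1!) = 1/12
  k=1: −1/(1!*1!*2!*0!*1!*2!) = -1/4
Σ = -1/6  ⇒  CG² = 216/35*(-1/6)² = 6/35
CG = −√(6/35) = -0.414039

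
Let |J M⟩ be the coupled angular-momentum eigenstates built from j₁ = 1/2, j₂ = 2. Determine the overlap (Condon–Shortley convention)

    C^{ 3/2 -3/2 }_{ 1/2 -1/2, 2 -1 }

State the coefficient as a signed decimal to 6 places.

-0.447214  (= −√(1/5))

√[4·1!0!3!/5! · 0!1!1!3!0!3!] = √(36/5)
  +(−1)^1/∏(1,0,0,0,0,3)! = -1/6  (running -1/6)
⟨..|..⟩ = √(36/5)·(-1/6) = -0.447214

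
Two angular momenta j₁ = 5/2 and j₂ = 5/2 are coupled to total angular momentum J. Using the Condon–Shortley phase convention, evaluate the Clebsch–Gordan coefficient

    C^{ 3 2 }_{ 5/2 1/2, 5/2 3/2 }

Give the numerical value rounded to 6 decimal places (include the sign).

triangle: 2!*3!*3!/9! = 72/362880
(j±m)!: 3!*2!*4!*1!*5!*1! = 34560
prefactor² = (2J+1)*Δ*N² = 48
  k=1: −1/(1!*1!*1!*3!*2!*0!) = -1/12
  k=2: +1/(2!*0!*0!*2!*3!*1!) = 1/24
Σ = -1/24  ⇒  CG² = 48*(-1/24)² = 1/12
CG = −√(1/12) = -0.288675

−√(1/12) = -0.288675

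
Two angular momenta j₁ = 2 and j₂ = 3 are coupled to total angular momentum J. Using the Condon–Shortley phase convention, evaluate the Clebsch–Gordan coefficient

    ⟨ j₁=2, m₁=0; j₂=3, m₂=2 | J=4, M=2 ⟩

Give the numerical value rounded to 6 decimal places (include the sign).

-0.585540  (= −√(12/35))

√[9·1!3!5!/10! · 2!2!5!1!6!2!] = √(8640/7)
  +(−1)^0/∏(0,1,2,5,1,0)! = 1/240  (running 1/240)
  +(−1)^1/∏(1,0,1,4,2,1)! = -1/48  (running -1/60)
⟨..|..⟩ = √(8640/7)·(-1/60) = -0.585540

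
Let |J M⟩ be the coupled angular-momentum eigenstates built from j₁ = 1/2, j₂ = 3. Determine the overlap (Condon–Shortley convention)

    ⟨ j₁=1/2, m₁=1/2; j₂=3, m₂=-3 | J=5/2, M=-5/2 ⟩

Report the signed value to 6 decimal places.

j₁+j₂−J=1  J+j₁−j₂=0  J−j₁+j₂=5  j₁+j₂+J+1=7
(j₁±m₁, j₂±m₂, J±M) = (1,0,0,6,0,5)
P² = 86400/7
sum k=0..0:
  [0] +1/120 = 1/120
S = 1/120
C² = P²·S² = 6/7 ; C = +0.925820

+0.925820  (= +√(6/7))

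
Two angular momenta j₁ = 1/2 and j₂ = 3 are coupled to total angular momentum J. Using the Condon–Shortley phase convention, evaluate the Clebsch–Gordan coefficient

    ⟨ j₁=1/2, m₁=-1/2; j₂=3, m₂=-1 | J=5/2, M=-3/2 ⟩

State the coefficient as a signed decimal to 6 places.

-0.534522

j₁+j₂−J=1  J+j₁−j₂=0  J−j₁+j₂=5  j₁+j₂+J+1=7
(j₁±m₁, j₂±m₂, J±M) = (0,1,2,4,1,4)
P² = 1152/7
sum k=1..1:
  [1] −1/24 = -1/24
S = -1/24
C² = P²·S² = 2/7 ; C = -0.534522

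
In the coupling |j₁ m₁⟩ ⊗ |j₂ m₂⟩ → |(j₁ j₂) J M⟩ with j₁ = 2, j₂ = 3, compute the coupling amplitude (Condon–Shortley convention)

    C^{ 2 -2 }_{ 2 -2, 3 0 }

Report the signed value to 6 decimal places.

-0.267261  (= −√(1/14))

√[5·3!1!3!/8! · 0!4!3!3!0!4!] = √(648/7)
  +(−1)^3/∏(3,0,1,0,0,3)! = -1/36  (running -1/36)
⟨..|..⟩ = √(648/7)·(-1/36) = -0.267261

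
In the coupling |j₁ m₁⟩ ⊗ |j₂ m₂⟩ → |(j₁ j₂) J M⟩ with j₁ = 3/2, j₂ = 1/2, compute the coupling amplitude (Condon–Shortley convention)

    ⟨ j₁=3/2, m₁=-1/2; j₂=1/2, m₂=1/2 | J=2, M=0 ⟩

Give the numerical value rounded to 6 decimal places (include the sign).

j₁+j₂−J=0  J+j₁−j₂=3  J−j₁+j₂=1  j₁+j₂+J+1=5
(j₁±m₁, j₂±m₂, J±M) = (1,2,1,0,2,2)
P² = 2
sum k=0..0:
  [0] +1/2 = 1/2
S = 1/2
C² = P²·S² = 1/2 ; C = +0.707107

+0.707107  (= +√(1/2))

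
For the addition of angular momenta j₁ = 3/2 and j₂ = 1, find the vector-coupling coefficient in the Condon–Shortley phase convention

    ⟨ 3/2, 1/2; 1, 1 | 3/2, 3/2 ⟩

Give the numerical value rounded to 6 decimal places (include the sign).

√[4·1!2!1!/5! · 2!1!2!0!3!0!] = √(8/5)
  +(−1)^1/∏(1,0,0,1,2,0)! = -1/2  (running -1/2)
⟨..|..⟩ = √(8/5)·(-1/2) = -0.632456

−√(2/5) ≈ -0.632456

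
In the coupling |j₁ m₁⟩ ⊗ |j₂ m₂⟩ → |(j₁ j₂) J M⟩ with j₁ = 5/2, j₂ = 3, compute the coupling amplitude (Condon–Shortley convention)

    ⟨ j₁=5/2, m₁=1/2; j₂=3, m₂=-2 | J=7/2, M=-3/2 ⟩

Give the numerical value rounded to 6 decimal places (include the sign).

√[8·2!3!4!/10! · 3!2!1!5!2!5!] = √(1536/7)
  +(−1)^0/∏(0,2,2,1,1,3)! = 1/24  (running 1/24)
  +(−1)^1/∏(1,1,1,0,2,4)! = -1/48  (running 1/48)
⟨..|..⟩ = √(1536/7)·(1/48) = +0.308607

+0.308607  (= +√(2/21))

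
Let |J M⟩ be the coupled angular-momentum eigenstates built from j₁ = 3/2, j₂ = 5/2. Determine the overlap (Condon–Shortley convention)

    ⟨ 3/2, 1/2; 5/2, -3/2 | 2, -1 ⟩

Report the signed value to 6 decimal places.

+0.154303

√[5·2!1!3!/7! · 2!1!1!4!1!3!] = √(24/7)
  +(−1)^0/∏(0,2,1,1,0,2)! = 1/4  (running 1/4)
  +(−1)^1/∏(1,1,0,0,1,3)! = -1/6  (running 1/12)
⟨..|..⟩ = √(24/7)·(1/12) = +0.154303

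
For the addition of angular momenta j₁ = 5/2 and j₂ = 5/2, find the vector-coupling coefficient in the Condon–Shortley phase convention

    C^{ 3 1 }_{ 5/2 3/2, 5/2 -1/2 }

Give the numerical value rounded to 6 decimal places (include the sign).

j₁+j₂−J=2  J+j₁−j₂=3  J−j₁+j₂=3  j₁+j₂+J+1=9
(j₁±m₁, j₂±m₂, J±M) = (4,1,2,3,4,2)
P² = 96/5
sum k=0..1:
  [0] +1/8 = 1/8
  [1] −1/12 = -1/12
S = 1/24
C² = P²·S² = 1/30 ; C = +0.182574

+√(1/30) ≈ +0.182574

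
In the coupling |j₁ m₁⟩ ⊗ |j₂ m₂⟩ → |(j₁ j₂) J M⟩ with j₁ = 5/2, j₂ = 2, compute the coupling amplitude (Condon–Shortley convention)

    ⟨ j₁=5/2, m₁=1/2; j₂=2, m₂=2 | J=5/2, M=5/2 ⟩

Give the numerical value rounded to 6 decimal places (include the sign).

+0.462910

triangle: 2!·3!·2!/8! = 24/40320
(j±m)!: 3!·2!·4!·0!·5!·0! = 34560
prefactor² = (2J+1)·Δ·N² = 864/7
  k=2: +1/(2!·0!·0!·2!·3!·0!) = 1/24
Σ = 1/24  ⇒  CG² = 864/7·1/24² = 3/14
CG = +√(3/14) = +0.462910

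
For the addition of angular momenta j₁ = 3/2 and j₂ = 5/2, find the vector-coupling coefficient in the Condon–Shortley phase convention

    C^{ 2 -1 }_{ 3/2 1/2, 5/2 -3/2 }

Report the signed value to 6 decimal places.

triangle: 2!×1!×3!/7! = 12/5040
(j±m)!: 2!×1!×1!×4!×1!×3! = 288
prefactor² = (2J+1)×Δ×N² = 24/7
  k=0: +1/(0!×2!×1!×1!×0!×2!) = 1/4
  k=1: −1/(1!×1!×0!×0!×1!×3!) = -1/6
Σ = 1/12  ⇒  CG² = 24/7×1/12² = 1/42
CG = +√(1/42) = +0.154303

+0.154303  (= +√(1/42))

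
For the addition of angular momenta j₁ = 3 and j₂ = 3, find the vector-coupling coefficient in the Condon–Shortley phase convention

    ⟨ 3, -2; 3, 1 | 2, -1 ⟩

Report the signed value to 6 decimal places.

-0.422577

√[5·4!2!2!/9! · 1!5!4!2!1!3!] = √(320/7)
  +(−1)^3/∏(3,1,2,1,0,1)! = -1/12  (running -1/12)
  +(−1)^4/∏(4,0,1,0,1,2)! = 1/48  (running -1/16)
⟨..|..⟩ = √(320/7)·(-1/16) = -0.422577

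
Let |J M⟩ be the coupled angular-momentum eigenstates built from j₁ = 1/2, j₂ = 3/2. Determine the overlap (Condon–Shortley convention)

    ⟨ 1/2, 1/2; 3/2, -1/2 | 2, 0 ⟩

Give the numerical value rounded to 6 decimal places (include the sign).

+0.707107  (= +√(1/2))

j₁+j₂−J=0  J+j₁−j₂=1  J−j₁+j₂=3  j₁+j₂+J+1=5
(j₁±m₁, j₂±m₂, J±M) = (1,0,1,2,2,2)
P² = 2
sum k=0..0:
  [0] +1/2 = 1/2
S = 1/2
C² = P²·S² = 1/2 ; C = +0.707107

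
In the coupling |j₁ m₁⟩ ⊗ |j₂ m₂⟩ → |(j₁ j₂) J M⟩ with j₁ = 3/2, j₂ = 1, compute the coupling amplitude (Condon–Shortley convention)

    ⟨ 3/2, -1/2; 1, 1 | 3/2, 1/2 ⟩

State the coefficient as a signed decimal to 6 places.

√[4·1!2!1!/5! · 1!2!2!0!2!1!] = √(8/15)
  +(−1)^1/∏(1,0,1,1,1,0)! = -1  (running -1)
⟨..|..⟩ = √(8/15)·(-1) = -0.730297

−√(8/15) = -0.730297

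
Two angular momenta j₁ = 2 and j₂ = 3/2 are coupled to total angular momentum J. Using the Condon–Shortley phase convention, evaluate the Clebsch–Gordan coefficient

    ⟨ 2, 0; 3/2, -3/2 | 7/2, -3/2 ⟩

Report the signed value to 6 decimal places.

+0.534522

√[8·0!4!3!/8! · 2!2!0!3!2!5!] = √(1152/7)
  +(−1)^0/∏(0,0,2,0,2,3)! = 1/24  (running 1/24)
⟨..|..⟩ = √(1152/7)·(1/24) = +0.534522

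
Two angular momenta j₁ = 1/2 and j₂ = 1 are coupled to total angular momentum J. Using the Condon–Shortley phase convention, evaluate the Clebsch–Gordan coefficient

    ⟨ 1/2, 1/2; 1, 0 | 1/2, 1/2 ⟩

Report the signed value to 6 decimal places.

triangle: 1!·0!·1!/3! = 1/6
(j±m)!: 1!·0!·1!·1!·1!·0! = 1
prefactor² = (2J+1)·Δ·N² = 1/3
  k=0: +1/(0!·1!·0!·1!·0!·0!) = 1
Σ = 1  ⇒  CG² = 1/3·1² = 1/3
CG = +√(1/3) = +0.577350

+0.577350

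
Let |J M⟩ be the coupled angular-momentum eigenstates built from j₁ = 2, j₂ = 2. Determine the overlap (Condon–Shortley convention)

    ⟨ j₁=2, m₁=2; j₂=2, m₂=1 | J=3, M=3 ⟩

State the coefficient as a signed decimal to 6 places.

√[7·1!3!3!/8! · 4!0!3!1!6!0!] = √(648)
  +(−1)^0/∏(0,1,0,3,3,0)! = 1/36  (running 1/36)
⟨..|..⟩ = √(648)·(1/36) = +0.707107

+0.707107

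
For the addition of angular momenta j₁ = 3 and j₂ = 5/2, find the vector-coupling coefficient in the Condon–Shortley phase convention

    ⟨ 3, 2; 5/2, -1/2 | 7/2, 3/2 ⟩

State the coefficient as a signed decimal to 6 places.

+√(2/21) ≈ +0.308607

√[8·2!4!3!/10! · 5!1!2!3!5!2!] = √(1536/7)
  +(−1)^0/∏(0,2,1,2,3,1)! = 1/24  (running 1/24)
  +(−1)^1/∏(1,1,0,1,4,2)! = -1/48  (running 1/48)
⟨..|..⟩ = √(1536/7)·(1/48) = +0.308607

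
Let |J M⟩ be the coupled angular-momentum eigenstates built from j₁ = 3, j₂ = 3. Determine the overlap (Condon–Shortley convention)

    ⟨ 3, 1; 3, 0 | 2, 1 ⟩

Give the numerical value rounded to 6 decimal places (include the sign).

j₁+j₂−J=4  J+j₁−j₂=2  J−j₁+j₂=2  j₁+j₂+J+1=9
(j₁±m₁, j₂±m₂, J±M) = (4,2,3,3,3,1)
P² = 96/7
sum k=1..2:
  [1] −1/12 = -1/12
  [2] +1/8 = 1/8
S = 1/24
C² = P²·S² = 1/42 ; C = +0.154303

+√(1/42) ≈ +0.154303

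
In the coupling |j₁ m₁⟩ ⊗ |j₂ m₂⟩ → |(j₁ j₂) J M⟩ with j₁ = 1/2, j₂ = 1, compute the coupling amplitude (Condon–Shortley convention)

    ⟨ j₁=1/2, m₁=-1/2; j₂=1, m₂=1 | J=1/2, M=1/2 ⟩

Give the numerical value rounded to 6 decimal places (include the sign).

triangle: 1!*0!*1!/3! = 1/6
(j±m)!: 0!*1!*2!*0!*1!*0! = 2
prefactor² = (2J+1)*Δ*N² = 2/3
  k=1: −1/(1!*0!*0!*1!*0!*0!) = -1
Σ = -1  ⇒  CG² = 2/3*(-1)² = 2/3
CG = −√(2/3) = -0.816497

-0.816497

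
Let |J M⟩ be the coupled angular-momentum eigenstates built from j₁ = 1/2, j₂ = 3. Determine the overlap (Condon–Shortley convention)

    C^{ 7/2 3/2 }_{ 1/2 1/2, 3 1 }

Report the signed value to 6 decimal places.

+0.845154

j₁+j₂−J=0  J+j₁−j₂=1  J−j₁+j₂=6  j₁+j₂+J+1=8
(j₁±m₁, j₂±m₂, J±M) = (1,0,4,2,5,2)
P² = 11520/7
sum k=0..0:
  [0] +1/48 = 1/48
S = 1/48
C² = P²·S² = 5/7 ; C = +0.845154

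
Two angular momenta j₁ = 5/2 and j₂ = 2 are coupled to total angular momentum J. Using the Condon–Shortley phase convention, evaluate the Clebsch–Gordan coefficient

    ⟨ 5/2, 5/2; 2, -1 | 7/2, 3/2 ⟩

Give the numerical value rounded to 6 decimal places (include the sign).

√[8·1!4!3!/9! · 5!0!1!3!5!2!] = √(3840/7)
  +(−1)^0/∏(0,1,0,1,4,2)! = 1/48  (running 1/48)
⟨..|..⟩ = √(3840/7)·(1/48) = +0.487950

+√(5/21) ≈ +0.487950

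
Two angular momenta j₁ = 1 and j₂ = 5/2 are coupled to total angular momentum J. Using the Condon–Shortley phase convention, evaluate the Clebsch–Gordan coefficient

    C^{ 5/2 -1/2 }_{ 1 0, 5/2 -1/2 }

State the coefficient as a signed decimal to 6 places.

+0.169031  (= +√(1/35))

triangle: 1!*1!*4!/7! = 24/5040
(j±m)!: 1!*1!*2!*3!*2!*3! = 144
prefactor² = (2J+1)*Δ*N² = 144/35
  k=0: +1/(0!*1!*1!*2!*0!*2!) = 1/4
  k=1: −1/(1!*0!*0!*1!*1!*3!) = -1/6
Σ = 1/12  ⇒  CG² = 144/35*1/12² = 1/35
CG = +√(1/35) = +0.169031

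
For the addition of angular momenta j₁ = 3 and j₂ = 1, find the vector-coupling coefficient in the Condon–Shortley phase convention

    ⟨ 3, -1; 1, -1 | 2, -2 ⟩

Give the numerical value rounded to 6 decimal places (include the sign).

√[5·2!4!0!/7! · 2!4!0!2!0!4!] = √(768/7)
  +(−1)^0/∏(0,2,4,0,0,0)! = 1/48  (running 1/48)
⟨..|..⟩ = √(768/7)·(1/48) = +0.218218

+√(1/21) ≈ +0.218218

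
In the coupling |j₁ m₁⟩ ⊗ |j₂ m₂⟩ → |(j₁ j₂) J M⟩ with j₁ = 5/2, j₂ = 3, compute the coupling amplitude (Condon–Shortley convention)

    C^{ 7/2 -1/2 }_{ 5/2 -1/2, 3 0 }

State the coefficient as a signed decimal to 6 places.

triangle: 2!·3!·4!/10! = 288/3628800
(j±m)!: 2!·3!·3!·3!·3!·4! = 62208
prefactor² = (2J+1)·Δ·N² = 6912/175
  k=0: +1/(0!·2!·3!·3!·0!·1!) = 1/72
  k=1: −1/(1!·1!·2!·2!·1!·2!) = -1/8
  k=2: +1/(2!·0!·1!·1!·2!·3!) = 1/24
Σ = -5/72  ⇒  CG² = 6912/175·(-5/72)² = 4/21
CG = −√(4/21) = -0.436436

-0.436436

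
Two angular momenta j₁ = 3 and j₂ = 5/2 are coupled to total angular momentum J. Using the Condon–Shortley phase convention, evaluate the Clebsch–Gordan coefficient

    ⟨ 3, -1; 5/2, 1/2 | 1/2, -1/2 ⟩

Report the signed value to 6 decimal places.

−√(4/21) ≈ -0.436436

triangle: 5!×1!×0!/7! = 120/5040
(j±m)!: 2!×4!×3!×2!×0!×1! = 576
prefactor² = (2J+1)×Δ×N² = 192/7
  k=3: −1/(3!×2!×1!×0!×0!×0!) = -1/12
Σ = -1/12  ⇒  CG² = 192/7×(-1/12)² = 4/21
CG = −√(4/21) = -0.436436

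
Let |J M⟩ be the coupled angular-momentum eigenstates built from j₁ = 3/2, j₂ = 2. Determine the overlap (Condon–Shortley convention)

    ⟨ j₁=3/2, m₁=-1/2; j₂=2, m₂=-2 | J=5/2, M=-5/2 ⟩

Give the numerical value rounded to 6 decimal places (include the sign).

√[6·1!2!3!/7! · 1!2!0!4!0!5!] = √(576/7)
  +(−1)^0/∏(0,1,2,0,0,3)! = 1/12  (running 1/12)
⟨..|..⟩ = √(576/7)·(1/12) = +0.755929

+0.755929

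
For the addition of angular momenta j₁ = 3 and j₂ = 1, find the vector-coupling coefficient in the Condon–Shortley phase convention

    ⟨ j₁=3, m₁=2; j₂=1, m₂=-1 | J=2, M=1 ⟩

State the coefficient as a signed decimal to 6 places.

triangle: 2!*4!*0!/7! = 48/5040
(j±m)!: 5!*1!*0!*2!*3!*1! = 1440
prefactor² = (2J+1)*Δ*N² = 480/7
  k=0: +1/(0!*2!*1!*0!*3!*0!) = 1/12
Σ = 1/12  ⇒  CG² = 480/7*1/12² = 10/21
CG = +√(10/21) = +0.690066

+0.690066  (= +√(10/21))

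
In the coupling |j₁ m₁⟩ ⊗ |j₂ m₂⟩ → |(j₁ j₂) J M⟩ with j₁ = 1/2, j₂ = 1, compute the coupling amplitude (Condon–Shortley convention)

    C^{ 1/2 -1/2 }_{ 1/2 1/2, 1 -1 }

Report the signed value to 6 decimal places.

triangle: 1!·0!·1!/3! = 1/6
(j±m)!: 1!·0!·0!·2!·0!·1! = 2
prefactor² = (2J+1)·Δ·N² = 2/3
  k=0: +1/(0!·1!·0!·0!·0!·1!) = 1
Σ = 1  ⇒  CG² = 2/3·1² = 2/3
CG = +√(2/3) = +0.816497

+√(2/3) ≈ +0.816497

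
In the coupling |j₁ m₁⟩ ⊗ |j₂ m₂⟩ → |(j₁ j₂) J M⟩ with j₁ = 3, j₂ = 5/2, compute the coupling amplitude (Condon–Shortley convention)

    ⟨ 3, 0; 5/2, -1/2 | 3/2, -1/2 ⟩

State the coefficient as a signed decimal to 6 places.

+0.338062

j₁+j₂−J=4  J+j₁−j₂=2  J−j₁+j₂=1  j₁+j₂+J+1=8
(j₁±m₁, j₂±m₂, J±M) = (3,3,2,3,1,2)
P² = 144/35
sum k=1..2:
  [1] −1/12 = -1/12
  [2] +1/4 = 1/4
S = 1/6
C² = P²·S² = 4/35 ; C = +0.338062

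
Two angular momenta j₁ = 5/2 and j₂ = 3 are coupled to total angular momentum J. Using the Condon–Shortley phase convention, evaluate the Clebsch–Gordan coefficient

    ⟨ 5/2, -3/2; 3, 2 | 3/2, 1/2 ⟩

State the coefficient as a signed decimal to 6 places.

−√(1/21) ≈ -0.218218

triangle: 4!*1!*2!/8! = 48/40320
(j±m)!: 1!*4!*5!*1!*2!*1! = 5760
prefactor² = (2J+1)*Δ*N² = 192/7
  k=3: −1/(3!*1!*1!*2!*0!*0!) = -1/12
  k=4: +1/(4!*0!*0!*1!*1!*1!) = 1/24
Σ = -1/24  ⇒  CG² = 192/7*(-1/24)² = 1/21
CG = −√(1/21) = -0.218218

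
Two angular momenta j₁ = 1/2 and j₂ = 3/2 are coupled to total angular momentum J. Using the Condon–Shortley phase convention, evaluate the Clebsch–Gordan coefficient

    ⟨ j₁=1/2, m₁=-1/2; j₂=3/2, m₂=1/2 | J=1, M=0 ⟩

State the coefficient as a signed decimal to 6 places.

−√(1/2) = -0.707107

j₁+j₂−J=1  J+j₁−j₂=0  J−j₁+j₂=2  j₁+j₂+J+1=4
(j₁±m₁, j₂±m₂, J±M) = (0,1,2,1,1,1)
P² = 1/2
sum k=1..1:
  [1] −1/1 = -1
S = -1
C² = P²·S² = 1/2 ; C = -0.707107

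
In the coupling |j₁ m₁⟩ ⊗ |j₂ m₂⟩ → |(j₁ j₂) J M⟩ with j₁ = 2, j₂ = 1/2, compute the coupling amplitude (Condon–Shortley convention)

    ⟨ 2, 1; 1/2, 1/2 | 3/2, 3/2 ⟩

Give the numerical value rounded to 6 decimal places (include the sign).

√[4·1!3!0!/5! · 3!1!1!0!3!0!] = √(36/5)
  +(−1)^1/∏(1,0,0,0,3,0)! = -1/6  (running -1/6)
⟨..|..⟩ = √(36/5)·(-1/6) = -0.447214

-0.447214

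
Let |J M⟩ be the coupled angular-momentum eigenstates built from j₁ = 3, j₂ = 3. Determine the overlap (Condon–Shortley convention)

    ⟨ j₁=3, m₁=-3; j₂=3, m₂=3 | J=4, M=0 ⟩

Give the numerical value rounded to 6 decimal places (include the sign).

√[9·2!4!4!/11! · 0!6!6!0!4!4!] = √(5971968/77)
  +(−1)^2/∏(2,0,4,4,0,0)! = 1/1152  (running 1/1152)
⟨..|..⟩ = √(5971968/77)·(1/1152) = +0.241747

+√(9/154) ≈ +0.241747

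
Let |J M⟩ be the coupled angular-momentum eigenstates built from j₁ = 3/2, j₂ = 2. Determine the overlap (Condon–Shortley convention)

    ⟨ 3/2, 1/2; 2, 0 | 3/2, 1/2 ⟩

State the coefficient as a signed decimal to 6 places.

j₁+j₂−J=2  J+j₁−j₂=1  J−j₁+j₂=2  j₁+j₂+J+1=6
(j₁±m₁, j₂±m₂, J±M) = (2,1,2,2,2,1)
P² = 16/45
sum k=0..1:
  [0] +1/4 = 1/4
  [1] −1/1 = -1
S = -3/4
C² = P²·S² = 1/5 ; C = -0.447214

-0.447214  (= −√(1/5))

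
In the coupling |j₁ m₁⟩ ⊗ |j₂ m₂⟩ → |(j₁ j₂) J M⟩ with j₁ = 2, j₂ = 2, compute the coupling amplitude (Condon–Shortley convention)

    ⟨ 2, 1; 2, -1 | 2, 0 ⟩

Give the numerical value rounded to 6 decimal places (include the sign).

√[5·2!2!2!/7! · 3!1!1!3!2!2!] = √(8/7)
  +(−1)^0/∏(0,2,1,1,1,1)! = 1/2  (running 1/2)
  +(−1)^1/∏(1,1,0,0,2,2)! = -1/4  (running 1/4)
⟨..|..⟩ = √(8/7)·(1/4) = +0.267261

+√(1/14) = +0.267261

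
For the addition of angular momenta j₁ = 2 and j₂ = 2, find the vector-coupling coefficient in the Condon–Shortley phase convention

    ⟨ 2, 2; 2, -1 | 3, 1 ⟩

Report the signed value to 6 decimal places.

+√(3/10) ≈ +0.547723

j₁+j₂−J=1  J+j₁−j₂=3  J−j₁+j₂=3  j₁+j₂+J+1=8
(j₁±m₁, j₂±m₂, J±M) = (4,0,1,3,4,2)
P² = 216/5
sum k=0..0:
  [0] +1/12 = 1/12
S = 1/12
C² = P²·S² = 3/10 ; C = +0.547723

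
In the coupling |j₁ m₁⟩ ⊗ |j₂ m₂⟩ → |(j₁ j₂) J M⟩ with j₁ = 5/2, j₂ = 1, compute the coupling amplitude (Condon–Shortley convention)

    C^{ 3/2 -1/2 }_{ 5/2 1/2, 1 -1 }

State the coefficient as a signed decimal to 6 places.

+√(1/5) ≈ +0.447214

triangle: 2!·3!·0!/6! = 12/720
(j±m)!: 3!·2!·0!·2!·1!·2! = 48
prefactor² = (2J+1)·Δ·N² = 16/5
  k=0: +1/(0!·2!·2!·0!·1!·0!) = 1/4
Σ = 1/4  ⇒  CG² = 16/5·1/4² = 1/5
CG = +√(1/5) = +0.447214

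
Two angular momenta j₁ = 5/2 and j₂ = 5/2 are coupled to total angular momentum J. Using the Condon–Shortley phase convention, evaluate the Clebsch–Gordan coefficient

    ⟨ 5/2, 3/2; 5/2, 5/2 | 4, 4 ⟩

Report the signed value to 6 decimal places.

j₁+j₂−J=1  J+j₁−j₂=4  J−j₁+j₂=4  j₁+j₂+J+1=10
(j₁±m₁, j₂±m₂, J±M) = (4,1,5,0,8,0)
P² = 165888
sum k=1..1:
  [1] −1/576 = -1/576
S = -1/576
C² = P²·S² = 1/2 ; C = -0.707107

−√(1/2) ≈ -0.707107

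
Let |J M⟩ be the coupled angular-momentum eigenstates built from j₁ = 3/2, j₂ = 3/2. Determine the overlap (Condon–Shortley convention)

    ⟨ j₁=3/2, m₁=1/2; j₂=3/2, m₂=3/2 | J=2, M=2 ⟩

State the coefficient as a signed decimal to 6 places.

√[5·1!2!2!/6! · 2!1!3!0!4!0!] = √(8)
  +(−1)^1/∏(1,0,0,2,2,0)! = -1/4  (running -1/4)
⟨..|..⟩ = √(8)·(-1/4) = -0.707107

−√(1/2) ≈ -0.707107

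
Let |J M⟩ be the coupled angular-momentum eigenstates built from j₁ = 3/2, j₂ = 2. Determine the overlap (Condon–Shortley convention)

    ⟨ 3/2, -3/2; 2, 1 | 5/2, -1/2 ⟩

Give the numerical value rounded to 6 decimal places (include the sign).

−√(27/70) = -0.621059

√[6·1!2!3!/7! · 0!3!3!1!2!3!] = √(216/35)
  +(−1)^1/∏(1,0,2,2,0,1)! = -1/4  (running -1/4)
⟨..|..⟩ = √(216/35)·(-1/4) = -0.621059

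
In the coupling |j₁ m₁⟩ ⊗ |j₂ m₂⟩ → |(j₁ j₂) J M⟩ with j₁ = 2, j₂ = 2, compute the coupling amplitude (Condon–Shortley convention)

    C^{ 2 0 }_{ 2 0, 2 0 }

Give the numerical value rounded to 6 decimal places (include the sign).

-0.534522  (= −√(2/7))

√[5·2!2!2!/7! · 2!2!2!2!2!2!] = √(32/63)
  +(−1)^0/∏(0,2,2,2,0,0)! = 1/8  (running 1/8)
  +(−1)^1/∏(1,1,1,1,1,1)! = -1  (running -7/8)
  +(−1)^2/∏(2,0,0,0,2,2)! = 1/8  (running -3/4)
⟨..|..⟩ = √(32/63)·(-3/4) = -0.534522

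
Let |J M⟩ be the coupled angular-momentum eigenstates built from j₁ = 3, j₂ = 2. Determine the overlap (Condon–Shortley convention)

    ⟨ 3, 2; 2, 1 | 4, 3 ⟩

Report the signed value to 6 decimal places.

+√(1/20) ≈ +0.223607

j₁+j₂−J=1  J+j₁−j₂=5  J−j₁+j₂=3  j₁+j₂+J+1=10
(j₁±m₁, j₂±m₂, J±M) = (5,1,3,1,7,1)
P² = 6480
sum k=0..1:
  [0] +1/144 = 1/144
  [1] −1/240 = -1/240
S = 1/360
C² = P²·S² = 1/20 ; C = +0.223607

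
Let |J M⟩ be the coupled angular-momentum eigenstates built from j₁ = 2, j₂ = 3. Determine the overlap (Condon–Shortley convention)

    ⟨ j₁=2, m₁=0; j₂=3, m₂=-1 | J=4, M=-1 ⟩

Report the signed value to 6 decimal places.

+0.327327  (= +√(3/28))

triangle: 1!*3!*5!/10! = 720/3628800
(j±m)!: 2!*2!*2!*4!*3!*5! = 138240
prefactor² = (2J+1)*Δ*N² = 1728/7
  k=0: +1/(0!*1!*2!*2!*1!*3!) = 1/24
  k=1: −1/(1!*0!*1!*1!*2!*4!) = -1/48
Σ = 1/48  ⇒  CG² = 1728/7*1/48² = 3/28
CG = +√(3/28) = +0.327327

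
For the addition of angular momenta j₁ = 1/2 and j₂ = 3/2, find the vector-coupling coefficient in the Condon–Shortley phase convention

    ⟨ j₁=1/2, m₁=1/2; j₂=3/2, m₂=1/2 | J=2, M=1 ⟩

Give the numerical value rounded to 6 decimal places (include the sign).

j₁+j₂−J=0  J+j₁−j₂=1  J−j₁+j₂=3  j₁+j₂+J+1=5
(j₁±m₁, j₂±m₂, J±M) = (1,0,2,1,3,1)
P² = 3
sum k=0..0:
  [0] +1/2 = 1/2
S = 1/2
C² = P²·S² = 3/4 ; C = +0.866025

+√(3/4) = +0.866025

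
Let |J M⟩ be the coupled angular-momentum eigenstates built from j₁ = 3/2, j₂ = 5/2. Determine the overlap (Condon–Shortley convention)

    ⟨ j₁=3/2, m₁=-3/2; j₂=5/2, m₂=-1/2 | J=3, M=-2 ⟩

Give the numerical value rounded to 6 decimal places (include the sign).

triangle: 1!·2!·4!/8! = 48/40320
(j±m)!: 0!·3!·2!·3!·1!·5! = 8640
prefactor² = (2J+1)·Δ·N² = 72
  k=1: −1/(1!·0!·2!·1!·0!·3!) = -1/12
Σ = -1/12  ⇒  CG² = 72·(-1/12)² = 1/2
CG = −√(1/2) = -0.707107

−√(1/2) = -0.707107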